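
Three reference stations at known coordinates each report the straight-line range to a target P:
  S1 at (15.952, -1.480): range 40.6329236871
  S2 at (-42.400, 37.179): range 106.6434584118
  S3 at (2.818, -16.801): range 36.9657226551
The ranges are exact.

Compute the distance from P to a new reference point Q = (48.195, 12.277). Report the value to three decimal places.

53.042

eq1: (x − 15.952)² + (y + 1.480)² = 40.6329236871²
eq2: (x + 42.400)² + (y − 37.179)² = 106.6434584118²
eq3: (x − 2.818)² + (y + 16.801)² = 36.9657226551²
eq2−eq3, eq2−eq1 (x²,y² cancel):
  90.436·x − 107.960·y = 7116.539255
  116.704·x − 77.318·y = 6798.411398
det = 90.436·-77.318 − -107.960·116.704 = 5607.033192
x = (7116.539255·-77.318 − -107.960·6798.411398) / 5607.033192 = 32.765976
y = (90.436·6798.411398 − 7116.539255·116.704) / 5607.033192 = -38.470873
|P − Q| = √((32.765976 − 48.195)² + (-38.470873 − 12.277)²) = 53.041507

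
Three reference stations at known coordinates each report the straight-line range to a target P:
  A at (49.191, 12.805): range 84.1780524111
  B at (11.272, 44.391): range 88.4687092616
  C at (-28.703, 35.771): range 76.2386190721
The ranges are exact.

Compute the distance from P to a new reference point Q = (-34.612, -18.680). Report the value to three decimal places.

eq1: (x − 49.191)² + (y − 12.805)² = 84.1780524111²
eq2: (x − 11.272)² + (y − 44.391)² = 88.4687092616²
eq3: (x + 28.703)² + (y − 35.771)² = 76.2386190721²
eq3−eq2, eq3−eq1 (x²,y² cancel):
  79.950·x + 17.240·y = -2020.193265
  155.788·x − 45.932·y = -793.321614
det = 79.950·-45.932 − 17.240·155.788 = -6358.048520
x = (-2020.193265·-45.932 − 17.240·-793.321614) / -6358.048520 = -16.745450
y = (79.950·-793.321614 − -2020.193265·155.788) / -6358.048520 = -39.524047
|P − Q| = √((-16.745450 − -34.612)² + (-39.524047 − -18.680)²) = 27.453377

27.453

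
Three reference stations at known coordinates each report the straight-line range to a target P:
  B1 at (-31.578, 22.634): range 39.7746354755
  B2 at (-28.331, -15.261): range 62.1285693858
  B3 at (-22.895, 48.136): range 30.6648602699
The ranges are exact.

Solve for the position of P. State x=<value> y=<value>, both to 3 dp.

eq1: (x + 31.578)² + (y − 22.634)² = 39.7746354755²
eq2: (x + 28.331)² + (y + 15.261)² = 62.1285693858²
eq3: (x + 22.895)² + (y − 48.136)² = 30.6648602699²
eq1−eq2, eq1−eq3 (x²,y² cancel):
  6.494·x − 75.790·y = -2751.861865
  17.366·x + 51.004·y = 1973.475453
det = 6.494·51.004 − -75.790·17.366 = 1647.389116
x = (-2751.861865·51.004 − -75.790·1973.475453) / 1647.389116 = 5.592936
y = (6.494·1973.475453 − -2751.861865·17.366) / 1647.389116 = 36.788262

x=5.593 y=36.788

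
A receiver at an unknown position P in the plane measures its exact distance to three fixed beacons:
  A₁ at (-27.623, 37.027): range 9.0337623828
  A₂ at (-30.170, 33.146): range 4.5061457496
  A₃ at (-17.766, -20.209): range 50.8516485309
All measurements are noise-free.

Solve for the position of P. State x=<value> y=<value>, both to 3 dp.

eq1: (x + 27.623)² + (y − 37.027)² = 9.0337623828²
eq2: (x + 30.170)² + (y − 33.146)² = 4.5061457496²
eq3: (x + 17.766)² + (y + 20.209)² = 50.8516485309²
eq2−eq3, eq2−eq1 (x²,y² cancel):
  24.808·x − 106.710·y = -3850.436588
  5.094·x + 7.762·y = 63.839129
det = 24.808·7.762 − -106.710·5.094 = 736.140436
x = (-3850.436588·7.762 − -106.710·63.839129) / 736.140436 = -31.345670
y = (24.808·63.839129 − -3850.436588·5.094) / 736.140436 = 28.795925

x=-31.346 y=28.796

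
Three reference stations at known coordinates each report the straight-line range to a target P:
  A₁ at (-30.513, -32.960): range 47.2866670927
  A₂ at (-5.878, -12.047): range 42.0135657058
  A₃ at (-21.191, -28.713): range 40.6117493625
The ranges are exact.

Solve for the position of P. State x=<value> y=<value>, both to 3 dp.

x=13.936 y=-49.095

eq1: (x + 30.513)² + (y + 32.960)² = 47.2866670927²
eq2: (x + 5.878)² + (y + 12.047)² = 42.0135657058²
eq3: (x + 21.191)² + (y + 28.713)² = 40.6117493625²
eq3−eq2, eq3−eq1 (x²,y² cancel):
  30.626·x + 33.332·y = -1209.639274
  -18.644·x − 8.494·y = 157.195221
det = 30.626·-8.494 − 33.332·-18.644 = 361.304564
x = (-1209.639274·-8.494 − 33.332·157.195221) / 361.304564 = 13.935736
y = (30.626·157.195221 − -1209.639274·-18.644) / 361.304564 = -49.095017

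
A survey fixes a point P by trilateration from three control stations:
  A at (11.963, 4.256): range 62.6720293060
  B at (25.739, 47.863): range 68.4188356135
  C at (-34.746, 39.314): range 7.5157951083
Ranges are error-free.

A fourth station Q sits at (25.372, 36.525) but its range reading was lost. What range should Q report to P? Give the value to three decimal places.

eq1: (x − 11.963)² + (y − 4.256)² = 62.6720293060²
eq2: (x − 25.739)² + (y − 47.863)² = 68.4188356135²
eq3: (x + 34.746)² + (y − 39.314)² = 7.5157951083²
eq3−eq2, eq3−eq1 (x²,y² cancel):
  120.970·x + 17.098·y = -4424.162113
  93.418·x − 70.116·y = -6462.944288
det = 120.970·-70.116 − 17.098·93.418 = -10079.193484
x = (-4424.162113·-70.116 − 17.098·-6462.944288) / -10079.193484 = -41.740242
y = (120.970·-6462.944288 − -4424.162113·93.418) / -10079.193484 = 36.563044
|P − Q| = √((-41.740242 − 25.372)² + (36.563044 − 36.525)²) = 67.112252

67.112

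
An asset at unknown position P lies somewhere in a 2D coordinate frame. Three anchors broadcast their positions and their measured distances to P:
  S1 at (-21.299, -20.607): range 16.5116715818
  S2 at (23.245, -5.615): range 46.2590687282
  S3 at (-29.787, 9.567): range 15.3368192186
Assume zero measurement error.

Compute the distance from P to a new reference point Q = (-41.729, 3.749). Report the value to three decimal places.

eq1: (x + 21.299)² + (y + 20.607)² = 16.5116715818²
eq2: (x − 23.245)² + (y + 5.615)² = 46.2590687282²
eq3: (x + 29.787)² + (y − 9.567)² = 15.3368192186²
eq2−eq1, eq2−eq3 (x²,y² cancel):
  -89.088·x − 29.984·y = 2173.703741
  -106.064·x + 30.364·y = 2311.618024
det = -89.088·30.364 − -29.984·-106.064 = -5885.291008
x = (2173.703741·30.364 − -29.984·2311.618024) / -5885.291008 = -22.991878
y = (-89.088·2311.618024 − 2173.703741·-106.064) / -5885.291008 = -4.182340
|P − Q| = √((-22.991878 − -41.729)² + (-4.182340 − 3.749)²) = 20.346643

20.347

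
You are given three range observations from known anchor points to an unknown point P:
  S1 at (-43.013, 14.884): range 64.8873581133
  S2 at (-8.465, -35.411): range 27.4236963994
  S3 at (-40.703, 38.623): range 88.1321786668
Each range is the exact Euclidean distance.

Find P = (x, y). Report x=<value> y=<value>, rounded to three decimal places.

eq1: (x + 43.013)² + (y − 14.884)² = 64.8873581133²
eq2: (x + 8.465)² + (y + 35.411)² = 27.4236963994²
eq3: (x + 40.703)² + (y − 38.623)² = 88.1321786668²
eq1−eq3, eq1−eq2 (x²,y² cancel):
  4.620·x + 47.478·y = -2480.092961
  69.096·x − 100.590·y = 2712.253640
det = 4.620·-100.590 − 47.478·69.096 = -3745.265688
x = (-2480.092961·-100.590 − 47.478·2712.253640) / -3745.265688 = -32.227399
y = (4.620·2712.253640 − -2480.092961·69.096) / -3745.265688 = -49.100686

x=-32.227 y=-49.101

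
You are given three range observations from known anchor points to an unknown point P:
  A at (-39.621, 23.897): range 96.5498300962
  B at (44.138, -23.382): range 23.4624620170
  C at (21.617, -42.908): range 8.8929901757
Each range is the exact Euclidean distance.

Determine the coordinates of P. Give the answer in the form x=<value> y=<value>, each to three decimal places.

eq1: (x + 39.621)² + (y − 23.897)² = 96.5498300962²
eq2: (x − 44.138)² + (y + 23.382)² = 23.4624620170²
eq3: (x − 21.617)² + (y + 42.908)² = 8.8929901757²
eq2−eq1, eq2−eq3 (x²,y² cancel):
  -167.518·x + 94.558·y = -9125.373286
  -45.042·x − 39.052·y = 284.912035
det = -167.518·-39.052 − 94.558·-45.042 = 10800.994372
x = (-9125.373286·-39.052 − 94.558·284.912035) / 10800.994372 = 30.499355
y = (-167.518·284.912035 − -9125.373286·-45.042) / 10800.994372 = -42.473215

x=30.499 y=-42.473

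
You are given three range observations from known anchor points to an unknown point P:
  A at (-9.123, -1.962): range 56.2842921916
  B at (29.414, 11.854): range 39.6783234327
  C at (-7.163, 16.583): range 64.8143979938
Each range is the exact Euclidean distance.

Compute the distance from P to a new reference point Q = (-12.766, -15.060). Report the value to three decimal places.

eq1: (x + 9.123)² + (y + 1.962)² = 56.2842921916²
eq2: (x − 29.414)² + (y − 11.854)² = 39.6783234327²
eq3: (x + 7.163)² + (y − 16.583)² = 64.8143979938²
eq2−eq3, eq2−eq1 (x²,y² cancel):
  -73.154·x + 9.458·y = -3305.933091
  -77.074·x − 27.632·y = -2512.174336
det = -73.154·-27.632 − 9.458·-77.074 = 2750.357220
x = (-3305.933091·-27.632 − 9.458·-2512.174336) / 2750.357220 = 41.852632
y = (-73.154·-2512.174336 − -3305.933091·-77.074) / 2750.357220 = -25.824240
|P − Q| = √((41.852632 − -12.766)² + (-25.824240 − -15.060)²) = 55.669236

55.669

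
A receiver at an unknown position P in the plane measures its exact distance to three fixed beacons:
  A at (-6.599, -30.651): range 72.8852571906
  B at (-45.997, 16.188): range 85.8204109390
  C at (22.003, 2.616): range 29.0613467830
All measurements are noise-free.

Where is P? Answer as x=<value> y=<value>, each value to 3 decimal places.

eq1: (x + 6.599)² + (y + 30.651)² = 72.8852571906²
eq2: (x + 45.997)² + (y − 16.188)² = 85.8204109390²
eq3: (x − 22.003)² + (y − 2.616)² = 29.0613467830²
eq3−eq1, eq3−eq2 (x²,y² cancel):
  -57.204·x − 66.534·y = -3975.643702
  -136.000·x + 27.144·y = -4633.781169
det = -57.204·27.144 − -66.534·-136.000 = -10601.369376
x = (-3975.643702·27.144 − -66.534·-4633.781169) / -10601.369376 = 39.260859
y = (-57.204·-4633.781169 − -3975.643702·-136.000) / -10601.369376 = 25.998219

x=39.261 y=25.998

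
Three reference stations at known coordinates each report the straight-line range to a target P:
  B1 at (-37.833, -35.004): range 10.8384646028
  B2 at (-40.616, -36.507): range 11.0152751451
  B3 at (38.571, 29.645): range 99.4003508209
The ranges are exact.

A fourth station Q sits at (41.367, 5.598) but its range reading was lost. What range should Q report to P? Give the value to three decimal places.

eq1: (x + 37.833)² + (y + 35.004)² = 10.8384646028²
eq2: (x + 40.616)² + (y + 36.507)² = 11.0152751451²
eq3: (x − 38.571)² + (y − 29.645)² = 99.4003508209²
eq2−eq1, eq2−eq3 (x²,y² cancel):
  5.566·x + 3.006·y = -321.940628
  158.374·x + 132.304·y = -10374.965896
det = 5.566·132.304 − 3.006·158.374 = 260.331820
x = (-321.940628·132.304 − 3.006·-10374.965896) / 260.331820 = -43.816716
y = (5.566·-10374.965896 − -321.940628·158.374) / 260.331820 = -25.966995
|P − Q| = √((-43.816716 − 41.367)² + (-25.966995 − 5.598)²) = 90.843901

90.844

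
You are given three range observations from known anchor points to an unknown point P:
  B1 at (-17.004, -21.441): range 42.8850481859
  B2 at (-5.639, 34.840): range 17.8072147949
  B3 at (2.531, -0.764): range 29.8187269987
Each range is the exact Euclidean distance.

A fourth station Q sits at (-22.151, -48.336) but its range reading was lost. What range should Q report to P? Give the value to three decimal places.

eq1: (x + 17.004)² + (y + 21.441)² = 42.8850481859²
eq2: (x + 5.639)² + (y − 34.840)² = 17.8072147949²
eq3: (x − 2.531)² + (y + 0.764)² = 29.8187269987²
eq1−eq2, eq1−eq3 (x²,y² cancel):
  22.730·x + 112.562·y = 2018.801883
  39.070·x + 41.354·y = 208.108038
det = 22.730·41.354 − 112.562·39.070 = -3457.820920
x = (2018.801883·41.354 − 112.562·208.108038) / -3457.820920 = -17.369458
y = (22.730·208.108038 − 2018.801883·39.070) / -3457.820920 = 21.442491
|P − Q| = √((-17.369458 − -22.151)² + (21.442491 − -48.336)²) = 69.942126

69.942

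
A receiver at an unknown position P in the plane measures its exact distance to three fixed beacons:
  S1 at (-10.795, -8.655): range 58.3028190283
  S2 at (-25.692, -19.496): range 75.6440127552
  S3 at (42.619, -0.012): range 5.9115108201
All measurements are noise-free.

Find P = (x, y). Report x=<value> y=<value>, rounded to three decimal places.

eq1: (x + 10.795)² + (y + 8.655)² = 58.3028190283²
eq2: (x + 25.692)² + (y + 19.496)² = 75.6440127552²
eq3: (x − 42.619)² + (y + 0.012)² = 5.9115108201²
eq1−eq3, eq1−eq2 (x²,y² cancel):
  106.828·x + 17.286·y = 4989.211001
  -29.794·x − 21.682·y = -1474.066129
det = 106.828·-21.682 − 17.286·-29.794 = -1801.225612
x = (4989.211001·-21.682 − 17.286·-1474.066129) / -1801.225612 = 45.910610
y = (106.828·-1474.066129 − 4989.211001·-29.794) / -1801.225612 = 4.898322

x=45.911 y=4.898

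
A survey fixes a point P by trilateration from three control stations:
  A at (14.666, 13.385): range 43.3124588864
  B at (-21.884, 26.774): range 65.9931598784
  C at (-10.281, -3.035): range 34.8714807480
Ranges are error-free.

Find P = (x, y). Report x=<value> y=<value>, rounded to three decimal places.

x=12.016 y=-29.846

eq1: (x − 14.666)² + (y − 13.385)² = 43.3124588864²
eq2: (x + 21.884)² + (y − 26.774)² = 65.9931598784²
eq3: (x + 10.281)² + (y + 3.035)² = 34.8714807480²
eq2−eq3, eq2−eq1 (x²,y² cancel):
  23.206·x − 59.618·y = 2058.230635
  73.100·x − 26.778·y = 1677.621305
det = 23.206·-26.778 − -59.618·73.100 = 3736.665532
x = (2058.230635·-26.778 − -59.618·1677.621305) / 3736.665532 = 12.016362
y = (23.206·1677.621305 − 2058.230635·73.100) / 3736.665532 = -29.846337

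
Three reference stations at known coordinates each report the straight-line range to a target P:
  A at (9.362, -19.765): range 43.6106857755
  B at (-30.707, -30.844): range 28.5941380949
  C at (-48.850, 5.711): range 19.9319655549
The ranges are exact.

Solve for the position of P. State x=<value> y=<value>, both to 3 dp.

eq1: (x − 9.362)² + (y + 19.765)² = 43.6106857755²
eq2: (x + 30.707)² + (y + 30.844)² = 28.5941380949²
eq3: (x + 48.850)² + (y − 5.711)² = 19.9319655549²
eq1−eq3, eq1−eq2 (x²,y² cancel):
  -116.424·x + 50.952·y = 3445.244415
  -80.138·x − 22.158·y = 2500.237096
det = -116.424·-22.158 − 50.952·-80.138 = 6662.914368
x = (3445.244415·-22.158 − 50.952·2500.237096) / 6662.914368 = -30.576981
y = (-116.424·2500.237096 − 3445.244415·-80.138) / 6662.914368 = -2.250158

x=-30.577 y=-2.250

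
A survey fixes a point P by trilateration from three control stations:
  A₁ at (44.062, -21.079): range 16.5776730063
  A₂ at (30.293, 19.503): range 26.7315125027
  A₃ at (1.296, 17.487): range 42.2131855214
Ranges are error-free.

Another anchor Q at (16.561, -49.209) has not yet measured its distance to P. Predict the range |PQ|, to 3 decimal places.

46.790

eq1: (x − 44.062)² + (y + 21.079)² = 16.5776730063²
eq2: (x − 30.293)² + (y − 19.503)² = 26.7315125027²
eq3: (x − 1.296)² + (y − 17.487)² = 42.2131855214²
eq2−eq3, eq2−eq1 (x²,y² cancel):
  -57.994·x − 4.032·y = -2057.937344
  27.538·x − 81.164·y = 1527.505745
det = -57.994·-81.164 − -4.032·27.538 = 4818.058232
x = (-2057.937344·-81.164 − -4.032·1527.505745) / 4818.058232 = 35.945877
y = (-57.994·1527.505745 − -2057.937344·27.538) / 4818.058232 = -6.623973
|P − Q| = √((35.945877 − 16.561)² + (-6.623973 − -49.209)²) = 46.789507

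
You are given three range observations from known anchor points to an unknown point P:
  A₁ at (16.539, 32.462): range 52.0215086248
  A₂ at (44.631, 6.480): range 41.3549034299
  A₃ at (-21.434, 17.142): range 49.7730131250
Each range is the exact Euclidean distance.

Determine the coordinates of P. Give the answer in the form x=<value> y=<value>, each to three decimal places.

x=12.369 y=-19.392

eq1: (x − 16.539)² + (y − 32.462)² = 52.0215086248²
eq2: (x − 44.631)² + (y − 6.480)² = 41.3549034299²
eq3: (x + 21.434)² + (y − 17.142)² = 49.7730131250²
eq3−eq1, eq3−eq2 (x²,y² cancel):
  75.946·x + 30.640·y = 345.170921
  132.130·x − 21.324·y = 2047.776839
det = 75.946·-21.324 − 30.640·132.130 = -5667.935704
x = (345.170921·-21.324 − 30.640·2047.776839) / -5667.935704 = 12.368578
y = (75.946·2047.776839 − 345.170921·132.130) / -5667.935704 = -19.392074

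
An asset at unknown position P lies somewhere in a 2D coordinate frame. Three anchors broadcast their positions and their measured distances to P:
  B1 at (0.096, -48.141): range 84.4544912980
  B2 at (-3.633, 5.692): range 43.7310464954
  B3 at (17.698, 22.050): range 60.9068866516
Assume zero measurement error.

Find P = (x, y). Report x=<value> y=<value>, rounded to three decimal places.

eq1: (x − 0.096)² + (y + 48.141)² = 84.4544912980²
eq2: (x + 3.633)² + (y − 5.692)² = 43.7310464954²
eq3: (x − 17.698)² + (y − 22.050)² = 60.9068866516²
eq3−eq1, eq3−eq2 (x²,y² cancel):
  -35.204·x − 140.382·y = -1904.768866
  -42.662·x − 32.716·y = 1043.420263
det = -35.204·-32.716 − -140.382·-42.662 = -4837.242820
x = (-1904.768866·-32.716 − -140.382·1043.420263) / -4837.242820 = -43.163812
y = (-35.204·1043.420263 − -1904.768866·-42.662) / -4837.242820 = 24.392783

x=-43.164 y=24.393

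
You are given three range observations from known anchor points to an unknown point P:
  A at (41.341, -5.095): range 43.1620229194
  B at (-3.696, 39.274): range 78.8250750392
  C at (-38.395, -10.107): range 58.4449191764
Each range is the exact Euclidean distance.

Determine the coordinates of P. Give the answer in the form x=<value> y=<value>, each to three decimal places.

x=13.105 y=-37.740

eq1: (x − 41.341)² + (y + 5.095)² = 43.1620229194²
eq2: (x + 3.696)² + (y − 39.274)² = 78.8250750392²
eq3: (x + 38.395)² + (y + 10.107)² = 58.4449191764²
eq2−eq1, eq2−eq3 (x²,y² cancel):
  90.074·x − 88.738·y = 4529.362046
  -69.398·x − 98.762·y = 2817.803859
det = 90.074·-98.762 − -88.738·-69.398 = -15054.128112
x = (4529.362046·-98.762 − -88.738·2817.803859) / -15054.128112 = 13.104882
y = (90.074·2817.803859 − 4529.362046·-69.398) / -15054.128112 = -37.739783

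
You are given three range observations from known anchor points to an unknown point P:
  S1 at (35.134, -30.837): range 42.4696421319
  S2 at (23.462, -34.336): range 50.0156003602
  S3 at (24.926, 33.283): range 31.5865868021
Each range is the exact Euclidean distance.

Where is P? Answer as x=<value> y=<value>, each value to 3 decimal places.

eq1: (x − 35.134)² + (y + 30.837)² = 42.4696421319²
eq2: (x − 23.462)² + (y + 34.336)² = 50.0156003602²
eq3: (x − 24.926)² + (y − 33.283)² = 31.5865868021²
eq2−eq3, eq2−eq1 (x²,y² cancel):
  2.928·x + 135.238·y = 1503.485039
  23.344·x + 6.998·y = 1153.781962
det = 2.928·6.998 − 135.238·23.344 = -3136.505728
x = (1503.485039·6.998 − 135.238·1153.781962) / -3136.505728 = 46.393595
y = (2.928·1153.781962 − 1503.485039·23.344) / -3136.505728 = 10.112872

x=46.394 y=10.113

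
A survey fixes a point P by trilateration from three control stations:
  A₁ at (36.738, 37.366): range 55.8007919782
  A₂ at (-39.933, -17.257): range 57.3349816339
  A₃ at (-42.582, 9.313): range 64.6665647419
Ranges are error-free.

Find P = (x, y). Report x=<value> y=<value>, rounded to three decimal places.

eq1: (x − 36.738)² + (y − 37.366)² = 55.8007919782²
eq2: (x + 39.933)² + (y + 17.257)² = 57.3349816339²
eq3: (x + 42.582)² + (y − 9.313)² = 64.6665647419²
eq1−eq3, eq1−eq2 (x²,y² cancel):
  -158.640·x − 56.106·y = -1913.976117
  -153.342·x − 109.246·y = -1027.021796
det = -158.640·-109.246 − -56.106·-153.342 = 8727.379188
x = (-1913.976117·-109.246 − -56.106·-1027.021796) / 8727.379188 = 17.355972
y = (-158.640·-1027.021796 − -1913.976117·-153.342) / 8727.379188 = -14.960527

x=17.356 y=-14.961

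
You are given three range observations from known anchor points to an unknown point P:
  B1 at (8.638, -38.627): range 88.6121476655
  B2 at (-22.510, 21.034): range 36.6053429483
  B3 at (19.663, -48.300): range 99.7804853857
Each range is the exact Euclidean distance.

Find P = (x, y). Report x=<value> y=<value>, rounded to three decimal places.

x=0.380 y=49.600

eq1: (x − 8.638)² + (y + 38.627)² = 88.6121476655²
eq2: (x + 22.510)² + (y − 21.034)² = 36.6053429483²
eq3: (x − 19.663)² + (y + 48.300)² = 99.7804853857²
eq1−eq2, eq1−eq3 (x²,y² cancel):
  -62.296·x + 119.322·y = 5894.630665
  22.050·x − 19.346·y = -951.169154
det = -62.296·-19.346 − 119.322·22.050 = -1425.871684
x = (5894.630665·-19.346 − 119.322·-951.169154) / -1425.871684 = 0.380202
y = (-62.296·-951.169154 − 5894.630665·22.050) / -1425.871684 = 49.599535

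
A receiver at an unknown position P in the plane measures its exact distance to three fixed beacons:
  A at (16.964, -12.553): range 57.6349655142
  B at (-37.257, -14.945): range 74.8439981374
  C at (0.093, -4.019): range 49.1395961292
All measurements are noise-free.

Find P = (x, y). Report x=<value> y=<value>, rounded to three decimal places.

eq1: (x − 16.964)² + (y + 12.553)² = 57.6349655142²
eq2: (x + 37.257)² + (y + 14.945)² = 74.8439981374²
eq3: (x − 0.093)² + (y + 4.019)² = 49.1395961292²
eq1−eq2, eq1−eq3 (x²,y² cancel):
  -108.442·x − 4.784·y = -1113.752838
  -33.742·x + 17.068·y = 477.895247
det = -108.442·17.068 − -4.784·-33.742 = -2012.309784
x = (-1113.752838·17.068 − -4.784·477.895247) / -2012.309784 = 8.310491
y = (-108.442·477.895247 − -1113.752838·-33.742) / -2012.309784 = 44.428629

x=8.310 y=44.429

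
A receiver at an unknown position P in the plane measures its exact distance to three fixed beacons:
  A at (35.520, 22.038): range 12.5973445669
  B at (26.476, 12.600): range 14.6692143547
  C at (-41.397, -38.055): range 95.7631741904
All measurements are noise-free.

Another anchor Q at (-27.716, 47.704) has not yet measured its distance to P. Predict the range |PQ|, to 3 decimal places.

78.063

eq1: (x − 35.520)² + (y − 22.038)² = 12.5973445669²
eq2: (x − 26.476)² + (y − 12.600)² = 14.6692143547²
eq3: (x + 41.397)² + (y + 38.055)² = 95.7631741904²
eq1−eq2, eq1−eq3 (x²,y² cancel):
  -18.088·x − 18.876·y = -944.098028
  -153.834·x − 120.186·y = -7597.341651
det = -18.088·-120.186 − -18.876·-153.834 = -729.846216
x = (-944.098028·-120.186 − -18.876·-7597.341651) / -729.846216 = 41.022416
y = (-18.088·-7597.341651 − -944.098028·-153.834) / -729.846216 = 10.705899
|P − Q| = √((41.022416 − -27.716)² + (10.705899 − 47.704)²) = 78.062983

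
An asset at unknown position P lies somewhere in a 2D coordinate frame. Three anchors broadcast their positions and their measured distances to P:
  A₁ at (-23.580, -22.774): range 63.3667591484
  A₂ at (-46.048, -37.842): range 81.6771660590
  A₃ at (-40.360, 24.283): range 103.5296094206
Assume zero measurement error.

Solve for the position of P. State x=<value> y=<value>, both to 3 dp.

eq1: (x + 23.580)² + (y + 22.774)² = 63.3667591484²
eq2: (x + 46.048)² + (y + 37.842)² = 81.6771660590²
eq3: (x + 40.360)² + (y − 24.283)² = 103.5296094206²
eq1−eq2, eq1−eq3 (x²,y² cancel):
  -44.936·x − 30.136·y = -178.049498
  -33.560·x + 94.114·y = -5559.111649
det = -44.936·94.114 − -30.136·-33.560 = -5240.470864
x = (-178.049498·94.114 − -30.136·-5559.111649) / -5240.470864 = 35.165989
y = (-44.936·-5559.111649 − -178.049498·-33.560) / -5240.470864 = -46.528052

x=35.166 y=-46.528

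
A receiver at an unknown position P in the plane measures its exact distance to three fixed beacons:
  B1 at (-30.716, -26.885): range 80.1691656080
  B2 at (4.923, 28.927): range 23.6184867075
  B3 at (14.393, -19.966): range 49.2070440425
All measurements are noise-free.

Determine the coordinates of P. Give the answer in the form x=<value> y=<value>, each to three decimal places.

eq1: (x + 30.716)² + (y + 26.885)² = 80.1691656080²
eq2: (x − 4.923)² + (y − 28.927)² = 23.6184867075²
eq3: (x − 14.393)² + (y + 19.966)² = 49.2070440425²
eq1−eq3, eq1−eq2 (x²,y² cancel):
  90.218·x + 13.838·y = 2945.285655
  71.278·x + 111.624·y = 5063.993577
det = 90.218·111.624 − 13.838·71.278 = 9084.149068
x = (2945.285655·111.624 − 13.838·5063.993577) / 9084.149068 = 28.476968
y = (90.218·5063.993577 − 2945.285655·71.278) / 9084.149068 = 27.182436

x=28.477 y=27.182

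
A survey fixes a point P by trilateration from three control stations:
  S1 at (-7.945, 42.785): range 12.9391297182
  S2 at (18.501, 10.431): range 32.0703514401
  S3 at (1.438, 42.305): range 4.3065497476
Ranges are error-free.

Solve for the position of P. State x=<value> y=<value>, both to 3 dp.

x=4.513 y=39.290

eq1: (x + 7.945)² + (y − 42.785)² = 12.9391297182²
eq2: (x − 18.501)² + (y − 10.431)² = 32.0703514401²
eq3: (x − 1.438)² + (y − 42.305)² = 4.3065497476²
eq2−eq3, eq2−eq1 (x²,y² cancel):
  -34.126·x + 63.748·y = 2350.649178
  -52.892·x + 64.708·y = 2303.672852
det = -34.126·64.708 − 63.748·-52.892 = 1163.534008
x = (2350.649178·64.708 − 63.748·2303.672852) / 1163.534008 = 4.513207
y = (-34.126·2303.672852 − 2350.649178·-52.892) / 1163.534008 = 39.290125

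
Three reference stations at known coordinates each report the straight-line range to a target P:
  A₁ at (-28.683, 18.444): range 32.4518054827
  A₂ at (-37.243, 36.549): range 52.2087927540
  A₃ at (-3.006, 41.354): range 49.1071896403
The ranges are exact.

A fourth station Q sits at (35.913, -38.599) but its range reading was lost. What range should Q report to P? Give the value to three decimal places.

54.723

eq1: (x + 28.683)² + (y − 18.444)² = 32.4518054827²
eq2: (x + 37.243)² + (y − 36.549)² = 52.2087927540²
eq3: (x + 3.006)² + (y − 41.354)² = 49.1071896403²
eq1−eq2, eq1−eq3 (x²,y² cancel):
  -17.120·x + 36.210·y = -112.663537
  51.354·x + 45.820·y = -802.102668
det = -17.120·45.820 − 36.210·51.354 = -2643.966740
x = (-112.663537·45.820 − 36.210·-802.102668) / -2643.966740 = -9.032600
y = (-17.120·-802.102668 − -112.663537·51.354) / -2643.966740 = -7.381984
|P − Q| = √((-9.032600 − 35.913)² + (-7.381984 − -38.599)²) = 54.723021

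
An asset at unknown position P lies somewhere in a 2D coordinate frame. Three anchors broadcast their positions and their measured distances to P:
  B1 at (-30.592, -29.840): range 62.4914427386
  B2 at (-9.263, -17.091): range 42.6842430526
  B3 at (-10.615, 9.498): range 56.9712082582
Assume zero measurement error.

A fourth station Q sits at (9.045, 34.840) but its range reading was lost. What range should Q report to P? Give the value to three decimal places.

67.279

eq1: (x + 30.592)² + (y + 29.840)² = 62.4914427386²
eq2: (x + 9.263)² + (y + 17.091)² = 42.6842430526²
eq3: (x + 10.615)² + (y − 9.498)² = 56.9712082582²
eq1−eq2, eq1−eq3 (x²,y² cancel):
  42.658·x + 25.498·y = 634.845197
  39.954·x + 78.676·y = -963.943990
det = 42.658·78.676 − 25.498·39.954 = 2337.413716
x = (634.845197·78.676 − 25.498·-963.943990) / 2337.413716 = 31.883840
y = (42.658·-963.943990 − 634.845197·39.954) / 2337.413716 = -28.443629
|P − Q| = √((31.883840 − 9.045)² + (-28.443629 − 34.840)²) = 67.278750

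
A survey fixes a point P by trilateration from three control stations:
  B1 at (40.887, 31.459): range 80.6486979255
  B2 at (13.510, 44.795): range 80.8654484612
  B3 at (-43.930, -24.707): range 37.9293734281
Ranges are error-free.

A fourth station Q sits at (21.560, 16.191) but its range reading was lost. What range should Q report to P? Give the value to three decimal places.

eq1: (x − 40.887)² + (y − 31.459)² = 80.6486979255²
eq2: (x − 13.510)² + (y − 44.795)² = 80.8654484612²
eq3: (x + 43.930)² + (y + 24.707)² = 37.9293734281²
eq1−eq2, eq1−eq3 (x²,y² cancel):
  -54.754·x + 26.672·y = -507.311603
  -169.634·x − 112.332·y = 4944.440407
det = -54.754·-112.332 − 26.672·-169.634 = 10675.104376
x = (-507.311603·-112.332 − 26.672·4944.440407) / 10675.104376 = -7.015462
y = (-54.754·4944.440407 − -507.311603·-169.634) / 10675.104376 = -33.422173
|P − Q| = √((-7.015462 − 21.560)² + (-33.422173 − 16.191)²) = 57.254030

57.254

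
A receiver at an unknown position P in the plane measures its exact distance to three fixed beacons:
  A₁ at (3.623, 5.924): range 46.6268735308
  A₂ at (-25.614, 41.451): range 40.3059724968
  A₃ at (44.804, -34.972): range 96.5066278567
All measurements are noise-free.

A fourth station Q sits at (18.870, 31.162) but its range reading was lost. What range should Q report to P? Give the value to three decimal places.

67.137

eq1: (x − 3.623)² + (y − 5.924)² = 46.6268735308²
eq2: (x + 25.614)² + (y − 41.451)² = 40.3059724968²
eq3: (x − 44.804)² + (y + 34.972)² = 96.5066278567²
eq2−eq3, eq2−eq1 (x²,y² cancel):
  140.836·x − 152.846·y = -6832.780998
  58.474·x − 71.054·y = -2875.536408
det = 140.836·-71.054 − -152.846·58.474 = -1069.444140
x = (-6832.780998·-71.054 − -152.846·-2875.536408) / -1069.444140 = -42.996339
y = (140.836·-2875.536408 − -6832.780998·58.474) / -1069.444140 = 5.085829
|P − Q| = √((-42.996339 − 18.870)² + (5.085829 − 31.162)²) = 67.137252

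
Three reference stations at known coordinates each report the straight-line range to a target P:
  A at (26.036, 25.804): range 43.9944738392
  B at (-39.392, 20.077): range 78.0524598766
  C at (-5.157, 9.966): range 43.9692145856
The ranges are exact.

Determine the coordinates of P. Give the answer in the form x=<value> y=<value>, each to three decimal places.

x=28.681 y=-18.111

eq1: (x − 26.036)² + (y − 25.804)² = 43.9944738392²
eq2: (x + 39.392)² + (y − 20.077)² = 78.0524598766²
eq3: (x + 5.157)² + (y − 9.966)² = 43.9692145856²
eq2−eq1, eq2−eq3 (x²,y² cancel):
  130.856·x + 11.454·y = 3545.576883
  68.470·x − 20.222·y = 2329.994874
det = 130.856·-20.222 − 11.454·68.470 = -3430.425412
x = (3545.576883·-20.222 − 11.454·2329.994874) / -3430.425412 = 28.680529
y = (130.856·2329.994874 − 3545.576883·68.470) / -3430.425412 = -18.110920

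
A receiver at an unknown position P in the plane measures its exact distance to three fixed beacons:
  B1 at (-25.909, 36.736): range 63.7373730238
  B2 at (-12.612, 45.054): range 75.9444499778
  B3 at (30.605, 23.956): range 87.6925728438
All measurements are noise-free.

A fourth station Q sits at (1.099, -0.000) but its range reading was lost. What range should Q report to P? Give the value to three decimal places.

49.965

eq1: (x + 25.909)² + (y − 36.736)² = 63.7373730238²
eq2: (x + 12.612)² + (y − 45.054)² = 75.9444499778²
eq3: (x − 30.605)² + (y − 23.956)² = 87.6925728438²
eq3−eq1, eq3−eq2 (x²,y² cancel):
  -113.028·x + 25.560·y = 4137.788628
  -86.434·x + 42.196·y = 2600.797349
det = -113.028·42.196 − 25.560·-86.434 = -2560.076448
x = (4137.788628·42.196 − 25.560·2600.797349) / -2560.076448 = -42.233797
y = (-113.028·2600.797349 − 4137.788628·-86.434) / -2560.076448 = -24.875312
|P − Q| = √((-42.233797 − 1.099)² + (-24.875312 − -0.000)²) = 49.965112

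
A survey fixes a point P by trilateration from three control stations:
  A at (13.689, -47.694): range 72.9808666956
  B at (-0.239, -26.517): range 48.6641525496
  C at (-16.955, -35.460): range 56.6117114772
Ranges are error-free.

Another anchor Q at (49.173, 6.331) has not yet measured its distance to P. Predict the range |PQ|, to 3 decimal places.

62.210

eq1: (x − 13.689)² + (y + 47.694)² = 72.9808666956²
eq2: (x + 0.239)² + (y + 26.517)² = 48.6641525496²
eq3: (x + 16.955)² + (y + 35.460)² = 56.6117114772²
eq3−eq2, eq3−eq1 (x²,y² cancel):
  33.432·x + 17.886·y = -4.989082
  61.288·x − 24.468·y = -1204.098295
det = 33.432·-24.468 − 17.886·61.288 = -1914.211344
x = (-4.989082·-24.468 − 17.886·-1204.098295) / -1914.211344 = -11.314621
y = (33.432·-1204.098295 − -4.989082·61.288) / -1914.211344 = 20.870027
|P − Q| = √((-11.314621 − 49.173)² + (20.870027 − 6.331)²) = 62.210414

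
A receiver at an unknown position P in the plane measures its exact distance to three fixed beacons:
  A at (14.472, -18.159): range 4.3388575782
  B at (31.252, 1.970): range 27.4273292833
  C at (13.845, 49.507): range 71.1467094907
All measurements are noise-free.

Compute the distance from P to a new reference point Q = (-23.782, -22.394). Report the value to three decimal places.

40.954

eq1: (x − 14.472)² + (y + 18.159)² = 4.3388575782²
eq2: (x − 31.252)² + (y − 1.970)² = 27.4273292833²
eq3: (x − 13.845)² + (y − 49.507)² = 71.1467094907²
eq3−eq2, eq3−eq1 (x²,y² cancel):
  34.814·x − 95.074·y = 2647.537210
  1.254·x − 135.332·y = 2939.589577
det = 34.814·-135.332 − -95.074·1.254 = -4592.225452
x = (2647.537210·-135.332 − -95.074·2939.589577) / -4592.225452 = 17.163349
y = (34.814·2939.589577 − 2647.537210·1.254) / -4592.225452 = -21.562282
|P − Q| = √((17.163349 − -23.782)² + (-21.562282 − -22.394)²) = 40.953795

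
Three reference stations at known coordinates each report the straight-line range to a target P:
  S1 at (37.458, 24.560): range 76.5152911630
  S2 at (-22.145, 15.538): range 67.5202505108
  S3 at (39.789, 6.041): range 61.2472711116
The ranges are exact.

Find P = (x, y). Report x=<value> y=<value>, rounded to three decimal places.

x=6.711 y=-45.506

eq1: (x − 37.458)² + (y − 24.560)² = 76.5152911630²
eq2: (x + 22.145)² + (y − 15.538)² = 67.5202505108²
eq3: (x − 39.789)² + (y − 6.041)² = 61.2472711116²
eq1−eq3, eq1−eq2 (x²,y² cancel):
  4.662·x − 37.038·y = 1716.724401
  -119.206·x − 18.044·y = 21.140658
det = 4.662·-18.044 − -37.038·-119.206 = -4499.272956
x = (1716.724401·-18.044 − -37.038·21.140658) / -4499.272956 = 6.710766
y = (4.662·21.140658 − 1716.724401·-119.206) / -4499.272956 = -45.505665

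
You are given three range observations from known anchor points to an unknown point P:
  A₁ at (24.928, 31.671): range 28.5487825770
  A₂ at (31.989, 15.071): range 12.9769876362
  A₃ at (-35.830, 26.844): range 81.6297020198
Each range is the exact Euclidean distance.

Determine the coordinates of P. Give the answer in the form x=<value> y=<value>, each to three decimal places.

eq1: (x − 24.928)² + (y − 31.671)² = 28.5487825770²
eq2: (x − 31.989)² + (y − 15.071)² = 12.9769876362²
eq3: (x + 35.830)² + (y − 26.844)² = 81.6297020198²
eq3−eq2, eq3−eq1 (x²,y² cancel):
  135.638·x − 23.546·y = 5741.047970
  121.516·x + 9.654·y = 5468.443454
det = 135.638·9.654 − -23.546·121.516 = 4170.664988
x = (5741.047970·9.654 − -23.546·5468.443454) / 4170.664988 = 44.161794
y = (135.638·5468.443454 − 5741.047970·121.516) / 4170.664988 = 10.573745

x=44.162 y=10.574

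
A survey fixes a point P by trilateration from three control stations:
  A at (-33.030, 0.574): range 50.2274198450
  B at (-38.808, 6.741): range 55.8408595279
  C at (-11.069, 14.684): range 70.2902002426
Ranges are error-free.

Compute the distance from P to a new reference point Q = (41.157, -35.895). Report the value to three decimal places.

eq1: (x + 33.030)² + (y − 0.574)² = 50.2274198450²
eq2: (x + 38.808)² + (y − 6.741)² = 55.8408595279²
eq3: (x + 11.069)² + (y − 14.684)² = 70.2902002426²
eq1−eq2, eq1−eq3 (x²,y² cancel):
  -11.556·x + 12.334·y = -135.216320
  43.922·x + 28.220·y = -3171.086305
det = -11.556·28.220 − 12.334·43.922 = -867.844268
x = (-135.216320·28.220 − 12.334·-3171.086305) / -867.844268 = -40.671322
y = (-11.556·-3171.086305 − -135.216320·43.922) / -867.844268 = -49.068763
|P − Q| = √((-40.671322 − 41.157)² + (-49.068763 − -35.895)²) = 82.881978

82.882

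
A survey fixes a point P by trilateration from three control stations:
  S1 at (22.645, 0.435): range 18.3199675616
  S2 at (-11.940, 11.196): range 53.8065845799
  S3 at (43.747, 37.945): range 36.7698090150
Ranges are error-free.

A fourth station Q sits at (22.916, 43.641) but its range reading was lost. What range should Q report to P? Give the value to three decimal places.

eq1: (x − 22.645)² + (y − 0.435)² = 18.3199675616²
eq2: (x + 11.940)² + (y − 11.196)² = 53.8065845799²
eq3: (x − 43.747)² + (y − 37.945)² = 36.7698090150²
eq3−eq2, eq3−eq1 (x²,y² cancel):
  -111.374·x − 53.498·y = -4628.838707
  -42.204·x − 75.020·y = -1824.240140
det = -111.374·-75.020 − -53.498·-42.204 = 6097.447888
x = (-4628.838707·-75.020 − -53.498·-1824.240140) / 6097.447888 = 40.945373
y = (-111.374·-1824.240140 − -4628.838707·-42.204) / 6097.447888 = 1.282079
|P − Q| = √((40.945373 − 22.916)² + (1.282079 − 43.641)²) = 46.036252

46.036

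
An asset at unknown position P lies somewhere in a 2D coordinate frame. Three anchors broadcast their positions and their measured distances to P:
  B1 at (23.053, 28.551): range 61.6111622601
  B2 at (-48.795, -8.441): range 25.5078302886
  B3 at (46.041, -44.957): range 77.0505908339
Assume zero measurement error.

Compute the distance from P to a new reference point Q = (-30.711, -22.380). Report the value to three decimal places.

12.802

eq1: (x − 23.053)² + (y − 28.551)² = 61.6111622601²
eq2: (x + 48.795)² + (y + 8.441)² = 25.5078302886²
eq3: (x − 46.041)² + (y + 44.957)² = 77.0505908339²
eq2−eq1, eq2−eq3 (x²,y² cancel):
  143.696·x + 73.984·y = -4250.888005
  189.672·x − 73.032·y = -3597.441118
det = 143.696·-73.032 − 73.984·189.672 = -24527.099520
x = (-4250.888005·-73.032 − 73.984·-3597.441118) / -24527.099520 = -23.508851
y = (143.696·-3597.441118 − -4250.888005·189.672) / -24527.099520 = -11.796606
|P − Q| = √((-23.508851 − -30.711)² + (-11.796606 − -22.380)²) = 12.801530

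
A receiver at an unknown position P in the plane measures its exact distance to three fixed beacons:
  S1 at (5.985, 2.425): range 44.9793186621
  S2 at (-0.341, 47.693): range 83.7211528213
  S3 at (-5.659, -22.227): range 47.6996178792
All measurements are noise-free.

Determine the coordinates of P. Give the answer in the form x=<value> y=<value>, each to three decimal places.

eq1: (x − 5.985)² + (y − 2.425)² = 44.9793186621²
eq2: (x + 0.341)² + (y − 47.693)² = 83.7211528213²
eq3: (x + 5.659)² + (y + 22.227)² = 47.6996178792²
eq1−eq3, eq1−eq2 (x²,y² cancel):
  -23.288·x − 49.304·y = 232.248521
  -12.652·x + 90.536·y = -2753.054642
det = -23.288·90.536 − -49.304·-12.652 = -2732.196576
x = (232.248521·90.536 − -49.304·-2753.054642) / -2732.196576 = 41.984444
y = (-23.288·-2753.054642 − 232.248521·-12.652) / -2732.196576 = -24.541259

x=41.984 y=-24.541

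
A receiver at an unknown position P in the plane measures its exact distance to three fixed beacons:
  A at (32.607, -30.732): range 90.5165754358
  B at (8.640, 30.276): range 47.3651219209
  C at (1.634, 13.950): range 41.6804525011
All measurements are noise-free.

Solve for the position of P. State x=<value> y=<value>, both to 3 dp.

eq1: (x − 32.607)² + (y + 30.732)² = 90.5165754358²
eq2: (x − 8.640)² + (y − 30.276)² = 47.3651219209²
eq3: (x − 1.634)² + (y − 13.950)² = 41.6804525011²
eq1−eq2, eq1−eq3 (x²,y² cancel):
  -47.934·x + 122.016·y = 4933.409157
  -61.946·x + 89.364·y = 4645.590491
det = -47.934·89.364 − 122.016·-61.946 = 3274.829160
x = (4933.409157·89.364 − 122.016·4645.590491) / 3274.829160 = -38.465272
y = (-47.934·4645.590491 − 4933.409157·-61.946) / 3274.829160 = 25.321391

x=-38.465 y=25.321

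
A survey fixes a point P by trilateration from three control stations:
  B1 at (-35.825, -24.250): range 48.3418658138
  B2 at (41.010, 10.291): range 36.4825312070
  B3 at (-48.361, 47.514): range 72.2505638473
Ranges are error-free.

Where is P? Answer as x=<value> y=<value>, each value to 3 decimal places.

x=6.024 y=-0.051

eq1: (x + 35.825)² + (y + 24.250)² = 48.3418658138²
eq2: (x − 41.010)² + (y − 10.291)² = 36.4825312070²
eq3: (x + 48.361)² + (y − 47.514)² = 72.2505638473²
eq1−eq2, eq1−eq3 (x²,y² cancel):
  153.670·x + 69.082·y = 922.192563
  -25.072·x + 143.528·y = -158.334594
det = 153.670·143.528 − 69.082·-25.072 = 23787.971664
x = (922.192563·143.528 − 69.082·-158.334594) / 23787.971664 = 6.023991
y = (153.670·-158.334594 − 922.192563·-25.072) / 23787.971664 = -0.050869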